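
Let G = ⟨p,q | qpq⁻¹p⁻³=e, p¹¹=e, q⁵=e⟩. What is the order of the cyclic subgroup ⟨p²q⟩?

|⟨p²q⟩| equals the order of p²q. Compute successive powers until reaching e:
  (p²q)¹ = p²q, (p²q)² = p⁸q², (p²q)³ = p⁴q³, (p²q)⁴ = p³q⁴, (p²q)⁵ = e.
The smallest positive k with (p²q)ᵏ = e is 5, so |⟨p²q⟩| = 5.

Answer: 5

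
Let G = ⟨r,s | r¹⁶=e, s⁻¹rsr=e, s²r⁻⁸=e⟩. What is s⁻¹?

The order of s is 4 (smallest k with sᵏ = e), so s⁻¹ = s³ = s⁻¹.
Check: s · (s⁻¹) → s · s⁻¹ = e, giving e as required.

Answer: s⁻¹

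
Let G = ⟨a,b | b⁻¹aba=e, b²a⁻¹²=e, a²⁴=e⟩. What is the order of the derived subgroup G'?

G' = [G, G] is generated by all commutators. The generator-pair commutators are: [a, b] = a².
The subgroup they normally generate is {e, a², a⁴, a⁶, a⁸, a¹⁰, a¹², a¹⁴, a¹⁶, a¹⁸, a²⁰, a²²}, of order 12.
Check: |G/G'| = 48/12 = 4 is the order of the abelianisation.

Answer: 12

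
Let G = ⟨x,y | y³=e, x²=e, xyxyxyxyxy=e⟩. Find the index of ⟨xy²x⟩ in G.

First find ord(xy²x) by computing successive powers:
  (xy²x)¹ = xy²x, (xy²x)² = xyx, (xy²x)³ = e.
So |⟨xy²x⟩| = ord(xy²x) = 3. With |G| = 60, by Lagrange [G : ⟨xy²x⟩] = 60/3 = 20.

Answer: 20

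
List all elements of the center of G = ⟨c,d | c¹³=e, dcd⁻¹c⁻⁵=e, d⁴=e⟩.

An element z ∈ Z(G) iff z commutes with every generator.
For example e is central: e·c = c = c·e; e·d = d = d·e.
Whereas c ∉ Z(G) since c·d = cd ≠ c⁵d = d·c.
Checking each of the 52 elements this way gives Z(G) = {e}, of order 1.

Answer: {e}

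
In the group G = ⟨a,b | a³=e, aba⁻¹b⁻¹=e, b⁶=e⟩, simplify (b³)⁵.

Compute successive powers of (b³), reducing at each step:
  (b³)²: (b³) · b³ = e
  (b³)³: e · b³ = b³
  (b³)⁴: (b³) · b³ = e
  (b³)⁵: e · b³ = b³

Answer: b³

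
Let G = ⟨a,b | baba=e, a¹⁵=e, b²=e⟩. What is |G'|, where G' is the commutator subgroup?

G' = [G, G] is generated by all commutators. The generator-pair commutators are: [a, b] = a².
The subgroup they normally generate is {e, a, a², a³, a⁴, a⁵, a⁶, a⁷, a⁸, a⁹, a¹⁰, a¹¹, a¹², a¹³, a¹⁴}, of order 15.
Check: |G/G'| = 30/15 = 2 is the order of the abelianisation.

Answer: 15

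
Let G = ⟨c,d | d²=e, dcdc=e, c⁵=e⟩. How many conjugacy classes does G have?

The conjugacy classes (representative and size) are:
  [e] (size 1), [c] (size 2), [c²] (size 2), [d] (size 5).
Class equation: 1 + 2 + 2 + 5 = 10 = |G|. So G has 4 conjugacy classes.

Answer: 4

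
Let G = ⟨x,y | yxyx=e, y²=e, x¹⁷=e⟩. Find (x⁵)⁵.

Compute successive powers of (x⁵), reducing at each step:
  (x⁵)²: (x⁵) · x⁵ = x¹⁰
  (x⁵)³: (x¹⁰) · x⁵ = x¹⁵
  (x⁵)⁴: (x¹⁵) · x⁵ = x³
  (x⁵)⁵: (x³) · x⁵ = x⁸

Answer: x⁸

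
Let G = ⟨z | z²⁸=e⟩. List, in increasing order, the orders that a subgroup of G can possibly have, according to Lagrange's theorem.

|G| = 28 = 2² · 7. By Lagrange's theorem the order of any subgroup divides 28; the divisors of 28 are 1, 2, 4, 7, 14, 28.

Answer: 1, 2, 4, 7, 14, 28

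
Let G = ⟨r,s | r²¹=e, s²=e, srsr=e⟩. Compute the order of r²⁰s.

Compute successive powers until reaching e:
  (r²⁰s)¹ = r²⁰s, (r²⁰s)² = e.
The smallest positive k with (r²⁰s)ᵏ = e is 2.

Answer: 2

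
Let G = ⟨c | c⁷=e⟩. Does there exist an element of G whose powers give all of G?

|G| = 7. The element c has order 7 (its powers give 7 distinct elements), so ⟨c⟩ = G and G is cyclic.

Answer: Yes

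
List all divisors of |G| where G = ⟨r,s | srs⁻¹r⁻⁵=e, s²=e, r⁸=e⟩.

|G| = 16 = 2⁴. By Lagrange's theorem the order of any subgroup divides 16; the divisors of 16 are 1, 2, 4, 8, 16.

Answer: 1, 2, 4, 8, 16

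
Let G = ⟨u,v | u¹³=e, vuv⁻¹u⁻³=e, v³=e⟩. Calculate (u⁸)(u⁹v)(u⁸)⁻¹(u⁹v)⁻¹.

[(u⁸), (u⁹v)] = (u⁸)·(u⁹v)·(u⁸)⁻¹·(u⁹v)⁻¹.
  (u⁸) · (u⁹v) = u⁴v
  (u⁴v) · (u⁵) = u⁶v
  (u⁶v) · (u¹⁰v²) = u¹⁰

Answer: u¹⁰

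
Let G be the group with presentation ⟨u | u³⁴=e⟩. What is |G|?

G is generated by a single element, so G is cyclic. The relator gives u³⁴ = e and no smaller power is forced to be e, so the 34 powers {e, u, u², u³, u⁴, u⁵, u⁶, u⁷, u⁸, u⁹, u²², u²³, u²¹, u²⁰, u²⁴, u²⁵, u²⁶, u²⁷, u²⁸, u²⁹, u³², u³³, u³¹, u³⁰, u¹², u¹³, u¹¹, u¹⁰, u¹⁴, u¹⁵, u¹⁶, u¹⁷, u¹⁸, u¹⁹} are distinct. Hence |G| = 34.

Answer: 34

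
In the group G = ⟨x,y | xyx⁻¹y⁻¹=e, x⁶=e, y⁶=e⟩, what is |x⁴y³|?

Compute successive powers until reaching e:
  (x⁴y³)¹ = x⁴y³, (x⁴y³)² = x², (x⁴y³)³ = y³, (x⁴y³)⁴ = x⁴, (x⁴y³)⁵ = x²y³, (x⁴y³)⁶ = e.
The smallest positive k with (x⁴y³)ᵏ = e is 6.

Answer: 6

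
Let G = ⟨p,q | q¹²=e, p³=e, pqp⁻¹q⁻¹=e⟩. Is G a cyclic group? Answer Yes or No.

|G| = 36, but the maximum element order in G is 12 < 36. No single element generates all of G, so G is not cyclic.

Answer: No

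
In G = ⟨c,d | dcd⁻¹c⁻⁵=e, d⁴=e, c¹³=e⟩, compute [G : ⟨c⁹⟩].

First find ord(c⁹) by computing successive powers:
  (c⁹)¹ = c⁹, (c⁹)² = c⁵, (c⁹)³ = c, (c⁹)⁴ = c¹⁰, (c⁹)⁵ = c⁶, (c⁹)⁶ = c², (c⁹)⁷ = c¹¹, (c⁹)⁸ = c⁷, (c⁹)⁹ = c³, (c⁹)¹⁰ = c¹², (c⁹)¹¹ = c⁸, (c⁹)¹² = c⁴, (c⁹)¹³ = e.
So |⟨c⁹⟩| = ord(c⁹) = 13. With |G| = 52, by Lagrange [G : ⟨c⁹⟩] = 52/13 = 4.

Answer: 4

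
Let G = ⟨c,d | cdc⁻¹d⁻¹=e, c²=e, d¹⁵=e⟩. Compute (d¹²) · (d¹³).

Compute (d¹²) · (d¹³) by multiplying left to right and reducing via the relations at each step:
  (d¹²) · d¹³ = d¹⁰

Answer: d¹⁰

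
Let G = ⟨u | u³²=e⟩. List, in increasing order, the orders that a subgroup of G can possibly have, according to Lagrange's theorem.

|G| = 32 = 2⁵. By Lagrange's theorem the order of any subgroup divides 32; the divisors of 32 are 1, 2, 4, 8, 16, 32.

Answer: 1, 2, 4, 8, 16, 32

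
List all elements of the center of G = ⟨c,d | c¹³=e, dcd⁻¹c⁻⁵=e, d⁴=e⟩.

An element z ∈ Z(G) iff z commutes with every generator.
For example e is central: e·c = c = c·e; e·d = d = d·e.
Whereas c ∉ Z(G) since c·d = cd ≠ c⁵d = d·c.
Checking each of the 52 elements this way gives Z(G) = {e}, of order 1.

Answer: {e}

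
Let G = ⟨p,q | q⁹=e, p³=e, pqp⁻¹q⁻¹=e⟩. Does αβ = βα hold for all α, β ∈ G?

Each pair of generators commutes: p·q = pq = q·p. Since the generators pairwise commute, every element of G commutes with every other, so G is abelian.

Answer: Yes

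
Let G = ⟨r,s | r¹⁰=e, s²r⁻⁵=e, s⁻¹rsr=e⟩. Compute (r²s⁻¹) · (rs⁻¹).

Compute (r²s⁻¹) · (rs⁻¹) by multiplying left to right and reducing via the relations at each step:
  (r²s⁻¹) · r = rs⁻¹
  (rs⁻¹) · s⁻¹ = r⁶

Answer: r⁶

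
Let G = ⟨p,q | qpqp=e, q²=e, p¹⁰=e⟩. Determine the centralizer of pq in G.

⟨pq⟩ ⊆ C_G(pq) since powers of pq commute with pq; so |C_G(pq)| ≥ |⟨pq⟩| = 2.
By orbit–stabilizer, |C_G(pq)| = |G| / |conj. class of pq| = 20 / 5 = 4.
The 4 elements commuting with pq are {e, p⁵, pq, p⁶q}.

Answer: {e, p⁵, pq, p⁶q}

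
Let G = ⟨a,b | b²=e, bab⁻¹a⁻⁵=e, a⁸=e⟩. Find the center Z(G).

An element z ∈ Z(G) iff z commutes with every generator.
For example a² is central: (a²)·a = a³ = a·(a²); (a²)·b = a²b = b·(a²).
Whereas a ∉ Z(G) since a·b = ab ≠ a⁵b = b·a.
Checking each of the 16 elements this way gives Z(G) = {e, a², a⁴, a⁶}, of order 4.

Answer: {e, a², a⁴, a⁶}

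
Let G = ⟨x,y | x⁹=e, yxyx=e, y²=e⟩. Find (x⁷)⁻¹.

The order of (x⁷) is 9 (smallest k with (x⁷)ᵏ = e), so (x⁷)⁻¹ = (x⁷)⁸ = x².
Check: (x⁷) · (x²) → (x⁷) · x² = e, giving e as required.

Answer: x²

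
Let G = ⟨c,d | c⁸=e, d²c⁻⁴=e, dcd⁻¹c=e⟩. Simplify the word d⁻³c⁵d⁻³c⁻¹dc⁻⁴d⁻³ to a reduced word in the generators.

Multiply left to right, reducing at each step:
  d · c⁵ = c³d
  (c³d) · d⁻³ = c⁷
  (c⁷) · c⁻¹ = c⁶
  (c⁶) · d = c²d⁻¹
  (c²d⁻¹) · c⁻⁴ = c²d
  (c²d) · d⁻³ = c⁶

Answer: c⁶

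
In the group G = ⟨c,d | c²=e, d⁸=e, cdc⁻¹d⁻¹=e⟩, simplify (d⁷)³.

Compute successive powers of (d⁷), reducing at each step:
  (d⁷)²: (d⁷) · d⁷ = d⁶
  (d⁷)³: (d⁶) · d⁷ = d⁵

Answer: d⁵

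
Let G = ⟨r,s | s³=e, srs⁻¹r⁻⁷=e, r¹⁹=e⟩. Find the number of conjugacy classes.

The conjugacy classes (representative and size) are:
  [e] (size 1), [r¹¹] (size 3), [r¹⁴] (size 3), [r⁶] (size 3), [r¹⁷] (size 3), [r¹²] (size 3), [r¹⁰] (size 3), [r²s] (size 19), [r¹⁸s²] (size 19).
Class equation: 1 + 3 + 3 + 3 + 3 + 3 + 3 + 19 + 19 = 57 = |G|. So G has 9 conjugacy classes.

Answer: 9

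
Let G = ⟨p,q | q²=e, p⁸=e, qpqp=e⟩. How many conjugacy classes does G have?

The conjugacy classes (representative and size) are:
  [e] (size 1), [p] (size 2), [p⁶] (size 2), [p³] (size 2), [p⁴] (size 1), [q] (size 4), [p⁵q] (size 4).
Class equation: 1 + 2 + 2 + 2 + 1 + 4 + 4 = 16 = |G|. So G has 7 conjugacy classes.

Answer: 7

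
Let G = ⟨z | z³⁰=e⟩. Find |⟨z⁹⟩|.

|⟨z⁹⟩| equals the order of z⁹. Compute successive powers until reaching e:
  (z⁹)¹ = z⁹, (z⁹)² = z¹⁸, (z⁹)³ = z²⁷, (z⁹)⁴ = z⁶, (z⁹)⁵ = z¹⁵, (z⁹)⁶ = z²⁴, (z⁹)⁷ = z³, (z⁹)⁸ = z¹², (z⁹)⁹ = z²¹, (z⁹)¹⁰ = e.
The smallest positive k with (z⁹)ᵏ = e is 10, so |⟨z⁹⟩| = 10.

Answer: 10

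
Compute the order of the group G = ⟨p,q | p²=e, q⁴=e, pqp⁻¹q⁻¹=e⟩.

Enumerate words in the generators, reducing via the relations: the distinct elements are
  {e, p, q, pq, q², q³, pq², pq³}.
No further products give new elements, so |G| = 8.

Answer: 8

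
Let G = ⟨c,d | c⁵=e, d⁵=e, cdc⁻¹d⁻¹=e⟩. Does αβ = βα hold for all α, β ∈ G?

Each pair of generators commutes: c·d = cd = d·c. Since the generators pairwise commute, every element of G commutes with every other, so G is abelian.

Answer: Yes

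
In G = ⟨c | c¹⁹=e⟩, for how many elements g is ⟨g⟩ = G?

G is cyclic of order 19. An element generates G iff its order is 19, and a cyclic group of order 19 has exactly φ(19) = 18 such elements.

Answer: 18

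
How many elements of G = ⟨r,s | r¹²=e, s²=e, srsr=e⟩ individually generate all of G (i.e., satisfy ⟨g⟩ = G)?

⟨g⟩ = G would require ord(g) = |G| = 24, but the maximum element order in G is 12 < 24. So G is not cyclic and no single element generates it: the count is 0.

Answer: 0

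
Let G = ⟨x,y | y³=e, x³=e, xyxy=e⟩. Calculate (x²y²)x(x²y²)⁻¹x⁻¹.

[(x²y²), x] = (x²y²)·x·(x²y²)⁻¹·x⁻¹.
  (x²y²) · x = yx²
  (yx²) · (x²y²) = x²y
  (x²y) · (x²) = xy²x

Answer: xy²x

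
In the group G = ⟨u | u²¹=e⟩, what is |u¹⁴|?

Compute successive powers until reaching e:
  (u¹⁴)¹ = u¹⁴, (u¹⁴)² = u⁷, (u¹⁴)³ = e.
The smallest positive k with (u¹⁴)ᵏ = e is 3.

Answer: 3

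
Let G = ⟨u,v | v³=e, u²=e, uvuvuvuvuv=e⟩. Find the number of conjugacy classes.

The conjugacy classes (representative and size) are:
  [e] (size 1), [uvuv²uvuv²u] (size 15), [vuvuv²u] (size 20), [uv²uv²u] (size 12), [v²uvuv²] (size 12).
Class equation: 1 + 15 + 20 + 12 + 12 = 60 = |G|. So G has 5 conjugacy classes.

Answer: 5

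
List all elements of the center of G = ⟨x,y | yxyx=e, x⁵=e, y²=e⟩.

An element z ∈ Z(G) iff z commutes with every generator.
For example e is central: e·x = x = x·e; e·y = y = y·e.
Whereas x ∉ Z(G) since x·y = xy ≠ x⁴y = y·x.
Checking each of the 10 elements this way gives Z(G) = {e}, of order 1.

Answer: {e}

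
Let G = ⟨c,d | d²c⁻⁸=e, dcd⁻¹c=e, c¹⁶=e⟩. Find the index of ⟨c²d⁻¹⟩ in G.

First find ord(c²d⁻¹) by computing successive powers:
  (c²d⁻¹)¹ = c²d⁻¹, (c²d⁻¹)² = c⁸, (c²d⁻¹)³ = c²d, (c²d⁻¹)⁴ = e.
So |⟨c²d⁻¹⟩| = ord(c²d⁻¹) = 4. With |G| = 32, by Lagrange [G : ⟨c²d⁻¹⟩] = 32/4 = 8.

Answer: 8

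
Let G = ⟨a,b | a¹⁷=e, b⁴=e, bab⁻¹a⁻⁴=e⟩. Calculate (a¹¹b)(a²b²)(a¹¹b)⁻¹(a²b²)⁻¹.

[(a¹¹b), (a²b²)] = (a¹¹b)·(a²b²)·(a¹¹b)⁻¹·(a²b²)⁻¹.
  (a¹¹b) · (a²b²) = a²b³
  (a²b³) · (a¹⁰b³) = a¹³b²
  (a¹³b²) · (a²b²) = a¹¹

Answer: a¹¹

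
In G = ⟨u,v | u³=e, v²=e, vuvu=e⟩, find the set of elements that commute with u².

⟨u²⟩ ⊆ C_G(u²) since powers of u² commute with u²; so |C_G(u²)| ≥ |⟨u²⟩| = 3.
By orbit–stabilizer, |C_G(u²)| = |G| / |conj. class of u²| = 6 / 2 = 3.
The 3 elements commuting with u² are {e, u, u²}.

Answer: {e, u, u²}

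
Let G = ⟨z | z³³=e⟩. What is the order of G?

G is generated by a single element, so G is cyclic. The relator gives z³³ = e and no smaller power is forced to be e, so the 33 powers {e, z, z², z³, z⁴, z⁵, z⁶, z⁷, z⁸, z⁹, z²², z²³, z²¹, z²⁰, z²⁴, z²⁵, z²⁶, z²⁷, z²⁸, z²⁹, z³², z³¹, z³⁰, z¹², z¹³, z¹¹, z¹⁰, z¹⁴, z¹⁵, z¹⁶, z¹⁷, z¹⁸, z¹⁹} are distinct. Hence |G| = 33.

Answer: 33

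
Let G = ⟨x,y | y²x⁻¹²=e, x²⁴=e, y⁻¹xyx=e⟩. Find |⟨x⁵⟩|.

|⟨x⁵⟩| equals the order of x⁵. Compute successive powers until reaching e:
  (x⁵)¹ = x⁵, (x⁵)² = x¹⁰, (x⁵)³ = x¹⁵, (x⁵)⁴ = x²⁰, (x⁵)⁵ = x, (x⁵)⁶ = x⁶, (x⁵)⁷ = x¹¹, (x⁵)⁸ = x¹⁶, (x⁵)⁹ = x²¹, (x⁵)¹⁰ = x², (x⁵)¹¹ = x⁷, (x⁵)¹² = x¹², (x⁵)¹³ = x¹⁷, (x⁵)¹⁴ = x²², (x⁵)¹⁵ = x³, (x⁵)¹⁶ = x⁸, (x⁵)¹⁷ = x¹³, (x⁵)¹⁸ = x¹⁸, (x⁵)¹⁹ = x²³, (x⁵)²⁰ = x⁴, (x⁵)²¹ = x⁹, (x⁵)²² = x¹⁴, (x⁵)²³ = x¹⁹, (x⁵)²⁴ = e.
The smallest positive k with (x⁵)ᵏ = e is 24, so |⟨x⁵⟩| = 24.

Answer: 24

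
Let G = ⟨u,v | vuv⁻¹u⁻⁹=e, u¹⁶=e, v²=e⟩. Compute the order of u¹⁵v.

Compute successive powers until reaching e:
  (u¹⁵v)¹ = u¹⁵v, (u¹⁵v)² = u⁶, (u¹⁵v)³ = u⁵v, (u¹⁵v)⁴ = u¹², (u¹⁵v)⁵ = u¹¹v, (u¹⁵v)⁶ = u², (u¹⁵v)⁷ = uv, (u¹⁵v)⁸ = u⁸, (u¹⁵v)⁹ = u⁷v, (u¹⁵v)¹⁰ = u¹⁴, (u¹⁵v)¹¹ = u¹³v, (u¹⁵v)¹² = u⁴, (u¹⁵v)¹³ = u³v, (u¹⁵v)¹⁴ = u¹⁰, (u¹⁵v)¹⁵ = u⁹v, (u¹⁵v)¹⁶ = e.
The smallest positive k with (u¹⁵v)ᵏ = e is 16.

Answer: 16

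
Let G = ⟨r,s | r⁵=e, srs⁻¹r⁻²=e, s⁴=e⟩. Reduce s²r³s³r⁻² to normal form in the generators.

Multiply left to right, reducing at each step:
  (s²) · r³ = r²s²
  (r²s²) · s³ = r²s
  (r²s) · r⁻² = r³s

Answer: r³s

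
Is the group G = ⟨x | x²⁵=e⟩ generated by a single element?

|G| = 25. The element x has order 25 (its powers give 25 distinct elements), so ⟨x⟩ = G and G is cyclic.

Answer: Yes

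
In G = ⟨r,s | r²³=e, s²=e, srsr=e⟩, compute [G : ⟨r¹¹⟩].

First find ord(r¹¹) by computing successive powers:
  (r¹¹)¹ = r¹¹, (r¹¹)² = r²², (r¹¹)³ = r¹⁰, (r¹¹)⁴ = r²¹, (r¹¹)⁵ = r⁹, (r¹¹)⁶ = r²⁰, (r¹¹)⁷ = r⁸, (r¹¹)⁸ = r¹⁹, (r¹¹)⁹ = r⁷, (r¹¹)¹⁰ = r¹⁸, (r¹¹)¹¹ = r⁶, (r¹¹)¹² = r¹⁷, (r¹¹)¹³ = r⁵, (r¹¹)¹⁴ = r¹⁶, (r¹¹)¹⁵ = r⁴, (r¹¹)¹⁶ = r¹⁵, (r¹¹)¹⁷ = r³, (r¹¹)¹⁸ = r¹⁴, (r¹¹)¹⁹ = r², (r¹¹)²⁰ = r¹³, (r¹¹)²¹ = r, (r¹¹)²² = r¹², (r¹¹)²³ = e.
So |⟨r¹¹⟩| = ord(r¹¹) = 23. With |G| = 46, by Lagrange [G : ⟨r¹¹⟩] = 46/23 = 2.

Answer: 2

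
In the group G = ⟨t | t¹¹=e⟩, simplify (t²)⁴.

Compute successive powers of (t²), reducing at each step:
  (t²)²: (t²) · t² = t⁴
  (t²)³: (t⁴) · t² = t⁶
  (t²)⁴: (t⁶) · t² = t⁸

Answer: t⁸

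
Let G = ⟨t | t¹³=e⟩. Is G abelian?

G has a single generator, so G is cyclic and hence abelian.

Answer: Yes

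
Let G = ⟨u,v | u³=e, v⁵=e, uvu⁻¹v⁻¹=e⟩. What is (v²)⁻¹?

The order of (v²) is 5 (smallest k with (v²)ᵏ = e), so (v²)⁻¹ = (v²)⁴ = v³.
Check: (v²) · (v³) → (v²) · v³ = e, giving e as required.

Answer: v³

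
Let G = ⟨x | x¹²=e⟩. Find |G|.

G is generated by a single element, so G is cyclic. The relator gives x¹² = e and no smaller power is forced to be e, so the 12 powers {e, x, x², x³, x⁴, x⁵, x⁶, x⁷, x⁸, x⁹, x¹¹, x¹⁰} are distinct. Hence |G| = 12.

Answer: 12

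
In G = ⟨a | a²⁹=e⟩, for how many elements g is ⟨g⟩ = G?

G is cyclic of order 29. An element generates G iff its order is 29, and a cyclic group of order 29 has exactly φ(29) = 28 such elements.

Answer: 28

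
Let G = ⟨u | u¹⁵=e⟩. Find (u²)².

Compute successive powers of (u²), reducing at each step:
  (u²)²: (u²) · u² = u⁴

Answer: u⁴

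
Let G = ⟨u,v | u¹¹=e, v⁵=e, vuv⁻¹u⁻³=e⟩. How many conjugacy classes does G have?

The conjugacy classes (representative and size) are:
  [e] (size 1), [u³] (size 5), [u⁶] (size 5), [u⁷v] (size 11), [u⁹v²] (size 11), [u⁷v³] (size 11), [u⁷v⁴] (size 11).
Class equation: 1 + 5 + 5 + 11 + 11 + 11 + 11 = 55 = |G|. So G has 7 conjugacy classes.

Answer: 7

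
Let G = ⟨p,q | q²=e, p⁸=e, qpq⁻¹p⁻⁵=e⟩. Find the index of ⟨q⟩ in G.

First find ord(q) by computing successive powers:
  q¹ = q, q² = e.
So |⟨q⟩| = ord(q) = 2. With |G| = 16, by Lagrange [G : ⟨q⟩] = 16/2 = 8.

Answer: 8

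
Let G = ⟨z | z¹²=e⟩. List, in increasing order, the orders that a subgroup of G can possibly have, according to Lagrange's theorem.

|G| = 12 = 2² · 3. By Lagrange's theorem the order of any subgroup divides 12; the divisors of 12 are 1, 2, 3, 4, 6, 12.

Answer: 1, 2, 3, 4, 6, 12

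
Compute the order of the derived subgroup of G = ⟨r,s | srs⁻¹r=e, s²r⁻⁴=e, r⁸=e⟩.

G' = [G, G] is generated by all commutators. The generator-pair commutators are: [r, s] = r².
The subgroup they normally generate is {e, r², r⁴, r⁶}, of order 4.
Check: |G/G'| = 16/4 = 4 is the order of the abelianisation.

Answer: 4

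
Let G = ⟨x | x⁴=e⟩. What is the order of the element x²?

Compute successive powers until reaching e:
  (x²)¹ = x², (x²)² = e.
The smallest positive k with (x²)ᵏ = e is 2.

Answer: 2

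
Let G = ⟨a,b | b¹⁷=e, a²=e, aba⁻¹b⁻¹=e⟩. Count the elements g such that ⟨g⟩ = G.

G is cyclic of order 34. An element generates G iff its order is 34, and a cyclic group of order 34 has exactly φ(34) = 16 such elements.

Answer: 16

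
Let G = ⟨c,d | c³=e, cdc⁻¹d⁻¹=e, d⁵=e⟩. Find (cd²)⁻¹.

The order of (cd²) is 15 (smallest k with (cd²)ᵏ = e), so (cd²)⁻¹ = (cd²)¹⁴ = c²d³.
Check: (cd²) · (c²d³) → (cd²) · c² = d²;   (d²) · d³ = e, giving e as required.

Answer: c²d³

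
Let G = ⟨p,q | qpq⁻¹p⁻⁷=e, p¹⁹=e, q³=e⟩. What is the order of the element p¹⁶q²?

Compute successive powers until reaching e:
  (p¹⁶q²)¹ = p¹⁶q², (p¹⁶q²)² = p²q, (p¹⁶q²)³ = e.
The smallest positive k with (p¹⁶q²)ᵏ = e is 3.

Answer: 3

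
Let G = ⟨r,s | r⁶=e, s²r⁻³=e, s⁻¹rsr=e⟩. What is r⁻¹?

The order of r is 6 (smallest k with rᵏ = e), so r⁻¹ = r⁵ = r⁵.
Check: r · (r⁵) → r · r⁵ = e, giving e as required.

Answer: r⁵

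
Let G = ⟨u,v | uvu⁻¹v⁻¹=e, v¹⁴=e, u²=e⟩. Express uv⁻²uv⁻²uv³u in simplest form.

Multiply left to right, reducing at each step:
  u · v⁻² = uv¹²
  (uv¹²) · u = v¹²
  (v¹²) · v⁻² = v¹⁰
  (v¹⁰) · u = uv¹⁰
  (uv¹⁰) · v³ = uv¹³
  (uv¹³) · u = v¹³

Answer: v¹³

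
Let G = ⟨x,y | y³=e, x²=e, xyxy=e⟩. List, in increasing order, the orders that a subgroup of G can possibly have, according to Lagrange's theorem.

|G| = 6 = 2 · 3. By Lagrange's theorem the order of any subgroup divides 6; the divisors of 6 are 1, 2, 3, 6.

Answer: 1, 2, 3, 6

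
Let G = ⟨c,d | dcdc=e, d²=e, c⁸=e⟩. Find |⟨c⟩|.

|⟨c⟩| equals the order of c. Compute successive powers until reaching e:
  c¹ = c, c² = c², c³ = c³, c⁴ = c⁴, c⁵ = c⁵, c⁶ = c⁶, c⁷ = c⁷, c⁸ = e.
The smallest positive k with cᵏ = e is 8, so |⟨c⟩| = 8.

Answer: 8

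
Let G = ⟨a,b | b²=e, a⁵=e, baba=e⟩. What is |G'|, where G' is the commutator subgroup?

G' = [G, G] is generated by all commutators. The generator-pair commutators are: [a, b] = a².
The subgroup they normally generate is {e, a, a², a³, a⁴}, of order 5.
Check: |G/G'| = 10/5 = 2 is the order of the abelianisation.

Answer: 5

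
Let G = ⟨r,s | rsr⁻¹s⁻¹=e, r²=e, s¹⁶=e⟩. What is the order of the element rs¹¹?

Compute successive powers until reaching e:
  (rs¹¹)¹ = rs¹¹, (rs¹¹)² = s⁶, (rs¹¹)³ = rs, (rs¹¹)⁴ = s¹², (rs¹¹)⁵ = rs⁷, (rs¹¹)⁶ = s², (rs¹¹)⁷ = rs¹³, (rs¹¹)⁸ = s⁸, (rs¹¹)⁹ = rs³, (rs¹¹)¹⁰ = s¹⁴, (rs¹¹)¹¹ = rs⁹, (rs¹¹)¹² = s⁴, (rs¹¹)¹³ = rs¹⁵, (rs¹¹)¹⁴ = s¹⁰, (rs¹¹)¹⁵ = rs⁵, (rs¹¹)¹⁶ = e.
The smallest positive k with (rs¹¹)ᵏ = e is 16.

Answer: 16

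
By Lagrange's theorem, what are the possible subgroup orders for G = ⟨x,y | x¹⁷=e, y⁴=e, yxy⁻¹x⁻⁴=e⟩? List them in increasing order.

|G| = 68 = 2² · 17. By Lagrange's theorem the order of any subgroup divides 68; the divisors of 68 are 1, 2, 4, 17, 34, 68.

Answer: 1, 2, 4, 17, 34, 68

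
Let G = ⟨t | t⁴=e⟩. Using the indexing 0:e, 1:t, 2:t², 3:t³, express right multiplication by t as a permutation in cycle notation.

(0 1 2 3)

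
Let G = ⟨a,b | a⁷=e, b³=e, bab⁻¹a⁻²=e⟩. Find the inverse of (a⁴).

The order of (a⁴) is 7 (smallest k with (a⁴)ᵏ = e), so (a⁴)⁻¹ = (a⁴)⁶ = a³.
Check: (a⁴) · (a³) → (a⁴) · a³ = e, giving e as required.

Answer: a³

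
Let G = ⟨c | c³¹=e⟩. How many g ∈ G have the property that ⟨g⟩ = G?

G is cyclic of order 31. An element generates G iff its order is 31, and a cyclic group of order 31 has exactly φ(31) = 30 such elements.

Answer: 30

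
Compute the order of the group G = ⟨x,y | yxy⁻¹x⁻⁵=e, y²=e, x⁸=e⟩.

Enumerate words in the generators, reducing via the relations: the distinct elements are
  {e, x, y, xy, x², x³, x⁴, x⁵, x⁶, x⁷, x²y, x³y, x⁴y, x⁵y, x⁶y, x⁷y}.
No further products give new elements, so |G| = 16.

Answer: 16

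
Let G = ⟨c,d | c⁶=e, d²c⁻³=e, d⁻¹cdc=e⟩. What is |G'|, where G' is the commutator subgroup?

G' = [G, G] is generated by all commutators. The generator-pair commutators are: [c, d] = c².
The subgroup they normally generate is {e, c², c⁴}, of order 3.
Check: |G/G'| = 12/3 = 4 is the order of the abelianisation.

Answer: 3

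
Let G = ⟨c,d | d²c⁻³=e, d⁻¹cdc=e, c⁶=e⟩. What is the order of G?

Enumerate words in the generators, reducing via the relations: the distinct elements are
  {c, d, e, cd, c², c³, c⁴, c⁵, c²d, d⁻¹, cd⁻¹, c²d⁻¹}.
No further products give new elements, so |G| = 12.

Answer: 12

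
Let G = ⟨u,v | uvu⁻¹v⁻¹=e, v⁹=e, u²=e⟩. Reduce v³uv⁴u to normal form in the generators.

Multiply left to right, reducing at each step:
  (v³) · u = uv³
  (uv³) · v⁴ = uv⁷
  (uv⁷) · u = v⁷

Answer: v⁷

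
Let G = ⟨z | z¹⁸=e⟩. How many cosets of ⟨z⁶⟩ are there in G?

First find ord(z⁶) by computing successive powers:
  (z⁶)¹ = z⁶, (z⁶)² = z¹², (z⁶)³ = e.
So |⟨z⁶⟩| = ord(z⁶) = 3. With |G| = 18, by Lagrange [G : ⟨z⁶⟩] = 18/3 = 6.

Answer: 6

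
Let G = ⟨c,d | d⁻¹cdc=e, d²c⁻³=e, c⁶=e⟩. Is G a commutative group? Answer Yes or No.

c·d = cd but d·c = c²d⁻¹, so c·d ≠ d·c and G is not abelian.

Answer: No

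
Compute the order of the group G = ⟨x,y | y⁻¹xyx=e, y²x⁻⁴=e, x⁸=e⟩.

Enumerate words in the generators, reducing via the relations: the distinct elements are
  {e, x, y, xy, x², x³, x⁴, x⁵, x⁶, x⁷, x²y, x³y, y⁻¹, xy⁻¹, x²y⁻¹, x³y⁻¹}.
No further products give new elements, so |G| = 16.

Answer: 16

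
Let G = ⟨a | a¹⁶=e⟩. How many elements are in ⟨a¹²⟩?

|⟨a¹²⟩| equals the order of a¹². Compute successive powers until reaching e:
  (a¹²)¹ = a¹², (a¹²)² = a⁸, (a¹²)³ = a⁴, (a¹²)⁴ = e.
The smallest positive k with (a¹²)ᵏ = e is 4, so |⟨a¹²⟩| = 4.

Answer: 4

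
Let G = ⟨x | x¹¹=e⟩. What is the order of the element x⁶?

Compute successive powers until reaching e:
  (x⁶)¹ = x⁶, (x⁶)² = x, (x⁶)³ = x⁷, (x⁶)⁴ = x², (x⁶)⁵ = x⁸, (x⁶)⁶ = x³, (x⁶)⁷ = x⁹, (x⁶)⁸ = x⁴, (x⁶)⁹ = x¹⁰, (x⁶)¹⁰ = x⁵, (x⁶)¹¹ = e.
The smallest positive k with (x⁶)ᵏ = e is 11.

Answer: 11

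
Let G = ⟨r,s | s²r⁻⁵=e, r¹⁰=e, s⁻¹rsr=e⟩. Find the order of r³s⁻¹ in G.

Compute successive powers until reaching e:
  (r³s⁻¹)¹ = r³s⁻¹, (r³s⁻¹)² = r⁵, (r³s⁻¹)³ = r³s, (r³s⁻¹)⁴ = e.
The smallest positive k with (r³s⁻¹)ᵏ = e is 4.

Answer: 4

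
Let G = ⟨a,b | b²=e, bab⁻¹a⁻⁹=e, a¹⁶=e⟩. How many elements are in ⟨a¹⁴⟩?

|⟨a¹⁴⟩| equals the order of a¹⁴. Compute successive powers until reaching e:
  (a¹⁴)¹ = a¹⁴, (a¹⁴)² = a¹², (a¹⁴)³ = a¹⁰, (a¹⁴)⁴ = a⁸, (a¹⁴)⁵ = a⁶, (a¹⁴)⁶ = a⁴, (a¹⁴)⁷ = a², (a¹⁴)⁸ = e.
The smallest positive k with (a¹⁴)ᵏ = e is 8, so |⟨a¹⁴⟩| = 8.

Answer: 8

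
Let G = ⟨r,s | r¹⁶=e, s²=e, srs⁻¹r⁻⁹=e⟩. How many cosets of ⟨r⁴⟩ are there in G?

First find ord(r⁴) by computing successive powers:
  (r⁴)¹ = r⁴, (r⁴)² = r⁸, (r⁴)³ = r¹², (r⁴)⁴ = e.
So |⟨r⁴⟩| = ord(r⁴) = 4. With |G| = 32, by Lagrange [G : ⟨r⁴⟩] = 32/4 = 8.

Answer: 8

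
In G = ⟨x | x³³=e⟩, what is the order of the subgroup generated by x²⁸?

|⟨x²⁸⟩| equals the order of x²⁸. Compute successive powers until reaching e:
  (x²⁸)¹ = x²⁸, (x²⁸)² = x²³, (x²⁸)³ = x¹⁸, (x²⁸)⁴ = x¹³, (x²⁸)⁵ = x⁸, (x²⁸)⁶ = x³, (x²⁸)⁷ = x³¹, (x²⁸)⁸ = x²⁶, (x²⁸)⁹ = x²¹, (x²⁸)¹⁰ = x¹⁶, (x²⁸)¹¹ = x¹¹, (x²⁸)¹² = x⁶, (x²⁸)¹³ = x, (x²⁸)¹⁴ = x²⁹, (x²⁸)¹⁵ = x²⁴, (x²⁸)¹⁶ = x¹⁹, (x²⁸)¹⁷ = x¹⁴, (x²⁸)¹⁸ = x⁹, (x²⁸)¹⁹ = x⁴, (x²⁸)²⁰ = x³², (x²⁸)²¹ = x²⁷, (x²⁸)²² = x²², (x²⁸)²³ = x¹⁷, (x²⁸)²⁴ = x¹², (x²⁸)²⁵ = x⁷, (x²⁸)²⁶ = x², (x²⁸)²⁷ = x³⁰, (x²⁸)²⁸ = x²⁵, (x²⁸)²⁹ = x²⁰, (x²⁸)³⁰ = x¹⁵, (x²⁸)³¹ = x¹⁰, (x²⁸)³² = x⁵, (x²⁸)³³ = e.
The smallest positive k with (x²⁸)ᵏ = e is 33, so |⟨x²⁸⟩| = 33.

Answer: 33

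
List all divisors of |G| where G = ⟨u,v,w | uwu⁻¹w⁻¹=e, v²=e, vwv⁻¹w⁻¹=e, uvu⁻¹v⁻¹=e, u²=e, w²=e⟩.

|G| = 8 = 2³. By Lagrange's theorem the order of any subgroup divides 8; the divisors of 8 are 1, 2, 4, 8.

Answer: 1, 2, 4, 8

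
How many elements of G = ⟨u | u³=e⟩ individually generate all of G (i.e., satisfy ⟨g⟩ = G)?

G is cyclic of order 3. An element generates G iff its order is 3, and a cyclic group of order 3 has exactly φ(3) = 2 such elements.

Answer: 2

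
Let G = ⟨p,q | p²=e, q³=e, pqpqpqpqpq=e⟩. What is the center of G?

An element z ∈ Z(G) iff z commutes with every generator.
For example e is central: e·p = p = p·e; e·q = q = q·e.
Whereas p ∉ Z(G) since p·q = pq ≠ qp = q·p.
Checking each of the 60 elements this way gives Z(G) = {e}, of order 1.

Answer: {e}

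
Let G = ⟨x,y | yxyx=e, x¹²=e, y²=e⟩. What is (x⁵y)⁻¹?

The order of (x⁵y) is 2 (smallest k with (x⁵y)ᵏ = e), so (x⁵y)⁻¹ = (x⁵y)¹ = x⁵y.
Check: (x⁵y) · (x⁵y) → (x⁵y) · x⁵ = y;   y · y = e, giving e as required.

Answer: x⁵y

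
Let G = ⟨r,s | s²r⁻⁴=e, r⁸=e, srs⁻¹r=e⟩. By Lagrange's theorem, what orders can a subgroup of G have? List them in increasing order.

|G| = 16 = 2⁴. By Lagrange's theorem the order of any subgroup divides 16; the divisors of 16 are 1, 2, 4, 8, 16.

Answer: 1, 2, 4, 8, 16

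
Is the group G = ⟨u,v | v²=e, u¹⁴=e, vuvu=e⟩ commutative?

u·v = uv but v·u = u¹³v, so u·v ≠ v·u and G is not abelian.

Answer: No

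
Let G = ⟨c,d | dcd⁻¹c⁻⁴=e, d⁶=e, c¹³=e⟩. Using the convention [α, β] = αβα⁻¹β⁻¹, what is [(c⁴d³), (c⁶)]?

[(c⁴d³), (c⁶)] = (c⁴d³)·(c⁶)·(c⁴d³)⁻¹·(c⁶)⁻¹.
  (c⁴d³) · (c⁶) = c¹¹d³
  (c¹¹d³) · (c⁴d³) = c⁷
  (c⁷) · (c⁷) = c

Answer: c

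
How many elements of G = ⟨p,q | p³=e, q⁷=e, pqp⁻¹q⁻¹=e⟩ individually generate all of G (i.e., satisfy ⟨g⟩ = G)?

G is cyclic of order 21. An element generates G iff its order is 21, and a cyclic group of order 21 has exactly φ(21) = 12 such elements.

Answer: 12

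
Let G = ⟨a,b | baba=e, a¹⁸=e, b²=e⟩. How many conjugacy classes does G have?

The conjugacy classes (representative and size) are:
  [e] (size 1), [a] (size 2), [a²] (size 2), [a³] (size 2), [a¹⁴] (size 2), [a⁵] (size 2), [a¹²] (size 2), [a⁷] (size 2), [a¹⁰] (size 2), [a⁹] (size 1), [a¹⁰b] (size 9), [ab] (size 9).
Class equation: 1 + 2 + 2 + 2 + 2 + 2 + 2 + 2 + 2 + 1 + 9 + 9 = 36 = |G|. So G has 12 conjugacy classes.

Answer: 12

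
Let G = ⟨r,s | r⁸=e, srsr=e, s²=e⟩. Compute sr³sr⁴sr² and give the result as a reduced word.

Multiply left to right, reducing at each step:
  s · r³ = r⁵s
  (r⁵s) · s = r⁵
  (r⁵) · r⁴ = r
  r · s = rs
  (rs) · r² = r⁷s

Answer: r⁷s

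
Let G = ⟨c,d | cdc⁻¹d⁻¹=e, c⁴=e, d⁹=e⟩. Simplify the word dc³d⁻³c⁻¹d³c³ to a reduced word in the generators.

Multiply left to right, reducing at each step:
  d · c³ = c³d
  (c³d) · d⁻³ = c³d⁷
  (c³d⁷) · c⁻¹ = c²d⁷
  (c²d⁷) · d³ = c²d
  (c²d) · c³ = cd

Answer: cd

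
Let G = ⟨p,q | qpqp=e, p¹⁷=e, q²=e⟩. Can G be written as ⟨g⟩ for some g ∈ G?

Every cyclic group is abelian. But p·q = pq while q·p = p¹⁶q, so p·q ≠ q·p and G is not abelian. Hence G is not cyclic.

Answer: No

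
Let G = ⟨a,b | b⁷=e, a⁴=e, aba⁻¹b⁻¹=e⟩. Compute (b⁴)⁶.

Compute successive powers of (b⁴), reducing at each step:
  (b⁴)²: (b⁴) · b⁴ = b
  (b⁴)³: b · b⁴ = b⁵
  (b⁴)⁴: (b⁵) · b⁴ = b²
  (b⁴)⁵: (b²) · b⁴ = b⁶
  (b⁴)⁶: (b⁶) · b⁴ = b³

Answer: b³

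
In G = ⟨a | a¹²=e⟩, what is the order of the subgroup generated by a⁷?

|⟨a⁷⟩| equals the order of a⁷. Compute successive powers until reaching e:
  (a⁷)¹ = a⁷, (a⁷)² = a², (a⁷)³ = a⁹, (a⁷)⁴ = a⁴, (a⁷)⁵ = a¹¹, (a⁷)⁶ = a⁶, (a⁷)⁷ = a, (a⁷)⁸ = a⁸, (a⁷)⁹ = a³, (a⁷)¹⁰ = a¹⁰, (a⁷)¹¹ = a⁵, (a⁷)¹² = e.
The smallest positive k with (a⁷)ᵏ = e is 12, so |⟨a⁷⟩| = 12.

Answer: 12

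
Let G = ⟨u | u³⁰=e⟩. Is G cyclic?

|G| = 30. The element u has order 30 (its powers give 30 distinct elements), so ⟨u⟩ = G and G is cyclic.

Answer: Yes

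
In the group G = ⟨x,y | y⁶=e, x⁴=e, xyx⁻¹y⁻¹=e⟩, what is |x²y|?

Compute successive powers until reaching e:
  (x²y)¹ = x²y, (x²y)² = y², (x²y)³ = x²y³, (x²y)⁴ = y⁴, (x²y)⁵ = x²y⁵, (x²y)⁶ = e.
The smallest positive k with (x²y)ᵏ = e is 6.

Answer: 6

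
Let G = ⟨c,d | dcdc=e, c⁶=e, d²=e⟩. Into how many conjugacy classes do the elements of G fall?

The conjugacy classes (representative and size) are:
  [e] (size 1), [c⁵] (size 2), [c⁴] (size 2), [c³] (size 1), [d] (size 3), [c³d] (size 3).
Class equation: 1 + 2 + 2 + 1 + 3 + 3 = 12 = |G|. So G has 6 conjugacy classes.

Answer: 6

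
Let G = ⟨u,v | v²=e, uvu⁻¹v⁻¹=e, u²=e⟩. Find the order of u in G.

Compute successive powers until reaching e:
  u¹ = u, u² = e.
The smallest positive k with uᵏ = e is 2.

Answer: 2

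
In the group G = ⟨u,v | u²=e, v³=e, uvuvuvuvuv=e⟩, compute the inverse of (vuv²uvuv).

The order of (vuv²uvuv) is 3 (smallest k with (vuv²uvuv)ᵏ = e), so (vuv²uvuv)⁻¹ = (vuv²uvuv)² = v²uv²uvuv².
Check: (vuv²uvuv) · (v²uv²uvuv²) → (vuv²uvuv) · v² = vuv²uvu;   (vuv²uvu) · u = vuv²uv;   (vuv²uv) · v² = vuv²u;   (vuv²u) · u = vuv²;   (vuv²) · v = vu;   (vu) · u = v;   v · v² = e, giving e as required.

Answer: v²uv²uvuv²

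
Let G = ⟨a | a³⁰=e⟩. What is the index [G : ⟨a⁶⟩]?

First find ord(a⁶) by computing successive powers:
  (a⁶)¹ = a⁶, (a⁶)² = a¹², (a⁶)³ = a¹⁸, (a⁶)⁴ = a²⁴, (a⁶)⁵ = e.
So |⟨a⁶⟩| = ord(a⁶) = 5. With |G| = 30, by Lagrange [G : ⟨a⁶⟩] = 30/5 = 6.

Answer: 6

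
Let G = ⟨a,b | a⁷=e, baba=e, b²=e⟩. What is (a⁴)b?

Compute (a⁴) · b by multiplying left to right and reducing via the relations at each step:
  (a⁴) · b = a⁴b

Answer: a⁴b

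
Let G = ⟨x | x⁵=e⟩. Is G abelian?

G has a single generator, so G is cyclic and hence abelian.

Answer: Yes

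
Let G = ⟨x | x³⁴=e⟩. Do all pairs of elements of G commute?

G has a single generator, so G is cyclic and hence abelian.

Answer: Yes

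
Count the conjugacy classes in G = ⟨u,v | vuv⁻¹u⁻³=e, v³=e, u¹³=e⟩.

The conjugacy classes (representative and size) are:
  [e] (size 1), [u] (size 3), [u⁵] (size 3), [u¹⁰] (size 3), [u⁸] (size 3), [u¹⁰v] (size 13), [u⁷v²] (size 13).
Class equation: 1 + 3 + 3 + 3 + 3 + 13 + 13 = 39 = |G|. So G has 7 conjugacy classes.

Answer: 7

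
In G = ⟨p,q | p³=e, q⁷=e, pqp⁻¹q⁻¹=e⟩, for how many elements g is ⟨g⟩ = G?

G is cyclic of order 21. An element generates G iff its order is 21, and a cyclic group of order 21 has exactly φ(21) = 12 such elements.

Answer: 12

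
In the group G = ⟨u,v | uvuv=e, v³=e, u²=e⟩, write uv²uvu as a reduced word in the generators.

Multiply left to right, reducing at each step:
  u · v² = uv²
  (uv²) · u = v
  v · v = v²
  (v²) · u = uv

Answer: uv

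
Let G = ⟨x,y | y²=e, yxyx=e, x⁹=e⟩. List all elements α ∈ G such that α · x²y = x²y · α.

⟨x²y⟩ ⊆ C_G(x²y) since powers of x²y commute with x²y; so |C_G(x²y)| ≥ |⟨x²y⟩| = 2.
By orbit–stabilizer, |C_G(x²y)| = |G| / |conj. class of x²y| = 18 / 9 = 2.
The 2 elements commuting with x²y are {e, x²y}.

Answer: {e, x²y}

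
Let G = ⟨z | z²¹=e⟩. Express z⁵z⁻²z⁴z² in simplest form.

Multiply left to right, reducing at each step:
  (z⁵) · z⁻² = z³
  (z³) · z⁴ = z⁷
  (z⁷) · z² = z⁹

Answer: z⁹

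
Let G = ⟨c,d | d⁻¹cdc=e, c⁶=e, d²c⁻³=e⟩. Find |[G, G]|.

G' = [G, G] is generated by all commutators. The generator-pair commutators are: [c, d] = c².
The subgroup they normally generate is {e, c², c⁴}, of order 3.
Check: |G/G'| = 12/3 = 4 is the order of the abelianisation.

Answer: 3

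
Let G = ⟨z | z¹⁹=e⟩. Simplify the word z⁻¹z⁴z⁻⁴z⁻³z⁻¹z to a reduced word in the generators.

Multiply left to right, reducing at each step:
  (z¹⁸) · z⁴ = z³
  (z³) · z⁻⁴ = z¹⁸
  (z¹⁸) · z⁻³ = z¹⁵
  (z¹⁵) · z⁻¹ = z¹⁴
  (z¹⁴) · z = z¹⁵

Answer: z¹⁵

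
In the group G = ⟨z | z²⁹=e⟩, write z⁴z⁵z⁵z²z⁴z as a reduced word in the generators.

Multiply left to right, reducing at each step:
  (z⁴) · z⁵ = z⁹
  (z⁹) · z⁵ = z¹⁴
  (z¹⁴) · z² = z¹⁶
  (z¹⁶) · z⁴ = z²⁰
  (z²⁰) · z = z²¹

Answer: z²¹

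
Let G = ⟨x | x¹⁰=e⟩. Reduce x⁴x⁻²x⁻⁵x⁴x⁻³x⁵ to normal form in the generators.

Multiply left to right, reducing at each step:
  (x⁴) · x⁻² = x²
  (x²) · x⁻⁵ = x⁷
  (x⁷) · x⁴ = x
  x · x⁻³ = x⁸
  (x⁸) · x⁵ = x³

Answer: x³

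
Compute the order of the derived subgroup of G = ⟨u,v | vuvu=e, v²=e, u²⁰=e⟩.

G' = [G, G] is generated by all commutators. The generator-pair commutators are: [u, v] = u².
The subgroup they normally generate is {e, u², u⁴, u⁶, u⁸, u¹⁰, u¹², u¹⁴, u¹⁶, u¹⁸}, of order 10.
Check: |G/G'| = 40/10 = 4 is the order of the abelianisation.

Answer: 10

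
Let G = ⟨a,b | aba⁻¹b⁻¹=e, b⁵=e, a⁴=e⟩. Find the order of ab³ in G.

Compute successive powers until reaching e:
  (ab³)¹ = ab³, (ab³)² = a²b, (ab³)³ = a³b⁴, (ab³)⁴ = b², (ab³)⁵ = a, (ab³)⁶ = a²b³, (ab³)⁷ = a³b, (ab³)⁸ = b⁴, (ab³)⁹ = ab², (ab³)¹⁰ = a², (ab³)¹¹ = a³b³, (ab³)¹² = b, (ab³)¹³ = ab⁴, (ab³)¹⁴ = a²b², (ab³)¹⁵ = a³, (ab³)¹⁶ = b³, (ab³)¹⁷ = ab, (ab³)¹⁸ = a²b⁴, (ab³)¹⁹ = a³b², (ab³)²⁰ = e.
The smallest positive k with (ab³)ᵏ = e is 20.

Answer: 20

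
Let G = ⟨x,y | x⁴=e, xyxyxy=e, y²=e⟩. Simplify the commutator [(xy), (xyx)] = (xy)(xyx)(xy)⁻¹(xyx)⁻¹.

[(xy), (xyx)] = (xy)·(xyx)·(xy)⁻¹·(xyx)⁻¹.
  (xy) · (xyx) = y
  y · (yx³) = x³
  (x³) · (x³yx³) = x²yx³

Answer: x²yx³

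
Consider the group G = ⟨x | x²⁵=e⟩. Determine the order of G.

G is generated by a single element, so G is cyclic. The relator gives x²⁵ = e and no smaller power is forced to be e, so the 25 powers {e, x, x², x³, x⁴, x⁵, x⁶, x⁷, x⁸, x⁹, x²², x²³, x²¹, x²⁰, x²⁴, x¹², x¹³, x¹¹, x¹⁰, x¹⁴, x¹⁵, x¹⁶, x¹⁷, x¹⁸, x¹⁹} are distinct. Hence |G| = 25.

Answer: 25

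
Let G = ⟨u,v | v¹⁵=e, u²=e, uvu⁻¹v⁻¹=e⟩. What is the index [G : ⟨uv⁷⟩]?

First find ord(uv⁷) by computing successive powers:
  (uv⁷)¹ = uv⁷, (uv⁷)² = v¹⁴, (uv⁷)³ = uv⁶, (uv⁷)⁴ = v¹³, (uv⁷)⁵ = uv⁵, (uv⁷)⁶ = v¹², (uv⁷)⁷ = uv⁴, (uv⁷)⁸ = v¹¹, (uv⁷)⁹ = uv³, (uv⁷)¹⁰ = v¹⁰, (uv⁷)¹¹ = uv², (uv⁷)¹² = v⁹, (uv⁷)¹³ = uv, (uv⁷)¹⁴ = v⁸, (uv⁷)¹⁵ = u, (uv⁷)¹⁶ = v⁷, (uv⁷)¹⁷ = uv¹⁴, (uv⁷)¹⁸ = v⁶, (uv⁷)¹⁹ = uv¹³, (uv⁷)²⁰ = v⁵, (uv⁷)²¹ = uv¹², (uv⁷)²² = v⁴, (uv⁷)²³ = uv¹¹, (uv⁷)²⁴ = v³, (uv⁷)²⁵ = uv¹⁰, (uv⁷)²⁶ = v², (uv⁷)²⁷ = uv⁹, (uv⁷)²⁸ = v, (uv⁷)²⁹ = uv⁸, (uv⁷)³⁰ = e.
So |⟨uv⁷⟩| = ord(uv⁷) = 30. With |G| = 30, by Lagrange [G : ⟨uv⁷⟩] = 30/30 = 1.

Answer: 1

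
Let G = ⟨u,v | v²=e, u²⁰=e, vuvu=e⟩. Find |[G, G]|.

G' = [G, G] is generated by all commutators. The generator-pair commutators are: [u, v] = u².
The subgroup they normally generate is {e, u², u⁴, u⁶, u⁸, u¹⁰, u¹², u¹⁴, u¹⁶, u¹⁸}, of order 10.
Check: |G/G'| = 40/10 = 4 is the order of the abelianisation.

Answer: 10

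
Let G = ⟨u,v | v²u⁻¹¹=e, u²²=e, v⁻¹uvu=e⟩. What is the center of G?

An element z ∈ Z(G) iff z commutes with every generator.
For example u¹¹ is central: (u¹¹)·u = u¹² = u·(u¹¹); (u¹¹)·v = v⁻¹ = v·(u¹¹).
Whereas u ∉ Z(G) since u·v = uv ≠ u¹⁰v⁻¹ = v·u.
Checking each of the 44 elements this way gives Z(G) = {e, u¹¹}, of order 2.

Answer: {e, u¹¹}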